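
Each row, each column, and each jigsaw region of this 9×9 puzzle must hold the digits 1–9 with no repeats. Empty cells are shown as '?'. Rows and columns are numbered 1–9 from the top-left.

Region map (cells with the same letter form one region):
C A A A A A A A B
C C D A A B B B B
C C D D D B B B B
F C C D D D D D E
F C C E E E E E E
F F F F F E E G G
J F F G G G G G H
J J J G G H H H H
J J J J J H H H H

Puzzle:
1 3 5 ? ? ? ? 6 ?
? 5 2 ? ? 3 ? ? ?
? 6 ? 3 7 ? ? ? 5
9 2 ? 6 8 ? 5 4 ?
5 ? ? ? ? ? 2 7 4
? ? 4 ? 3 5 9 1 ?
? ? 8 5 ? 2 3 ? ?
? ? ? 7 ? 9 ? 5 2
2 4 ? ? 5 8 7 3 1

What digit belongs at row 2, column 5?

9

row 4, column 6 = 1 (sole candidate).
row 4, column 9 = 3 (sole candidate).
row 5, column 6 = 6 (sole candidate).
row 6, column 2 = 7 (sole candidate).
row 6, column 4 = 2 (sole candidate).
row 7, column 2 = 1 (sole candidate).
row 7, column 8 = 9 (sole candidate).
row 7, column 9 = 6 (sole candidate).
row 8, column 2 = 8 (sole candidate).
row 8, column 7 = 4 (sole candidate).
row 9, column 4 = 9 (sole candidate).
row 1, column 7 = 8 (sole candidate).
row 2, column 8 = 8 (sole candidate).
row 3, column 3 = 9 (sole candidate).
row 3, column 6 = 4 (sole candidate).
row 3, column 7 = 1 (sole candidate).
row 3, column 8 = 2 (sole candidate).
row 4, column 3 = 7 (sole candidate).
row 5, column 2 = 9 (sole candidate).
row 5, column 3 = 3 (sole candidate).
row 5, column 5 = 1 (sole candidate).
row 6, column 1 = 6 (sole candidate).
row 6, column 9 = 8 (sole candidate).
row 7, column 1 = 7 (sole candidate).
row 7, column 5 = 4 (sole candidate).
row 8, column 1 = 3 (sole candidate).
row 8, column 5 = 6 (sole candidate).
row 9, column 3 = 6 (sole candidate).
row 1, column 4 = 4 (sole candidate).
row 1, column 6 = 7 (sole candidate).
row 1, column 9 = 9 (sole candidate).
row 2, column 1 = 4 (sole candidate).
row 2, column 4 = 1 (sole candidate).
row 2, column 5 = 9: row 2 has {1,2,3,4,5,8}; col 5 has {1,3,4,5,6,7,8}; region has {1,3,4,5,6,7,8} → only 9 remains.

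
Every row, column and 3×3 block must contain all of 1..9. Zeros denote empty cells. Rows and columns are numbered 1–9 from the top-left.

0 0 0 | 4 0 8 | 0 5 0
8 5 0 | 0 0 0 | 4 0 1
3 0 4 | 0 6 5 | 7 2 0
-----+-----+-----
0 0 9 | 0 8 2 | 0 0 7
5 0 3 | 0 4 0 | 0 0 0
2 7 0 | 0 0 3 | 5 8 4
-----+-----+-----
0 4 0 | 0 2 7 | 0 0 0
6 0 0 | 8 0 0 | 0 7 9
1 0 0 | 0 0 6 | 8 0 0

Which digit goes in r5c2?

8

r2c6 = 9: row 2 has {1,4,5,8}; col 6 has {2,3,5,6,7,8}; box has {4,5,6,8} → only 9 remains.
r3c4 = 1: row 3 has {2,3,4,5,6,7}; col 4 has {4,8}; box has {4,5,6,8,9} → only 1 remains.
r3c9 = 8: row 3 has {1,2,3,4,5,6,7}; col 9 has {1,4,7,9}; box has {1,2,4,5,7} → only 8 remains.
r4c1 = 4: row 4 has {2,7,8,9}; col 1 has {1,2,3,5,6,8}; box has {2,3,5,7,9} → only 4 remains.
r5c6 = 1: row 5 has {3,4,5}; col 6 has {2,3,5,6,7,8,9}; box has {2,3,4,8} → only 1 remains.
r6c5 = 9: row 6 has {2,3,4,5,7,8}; col 5 has {2,4,6,8}; box has {1,2,3,4,8} → only 9 remains.
r7c1 = 9: row 7 has {2,4,7}; col 1 has {1,2,3,4,5,6,8}; box has {1,4,6} → only 9 remains.
r8c6 = 4: row 8 has {6,7,8,9}; col 6 has {1,2,3,5,6,7,8,9}; box has {2,6,7,8} → only 4 remains.
r1c1 = 7: row 1 has {4,5,8}; col 1 has {1,2,3,4,5,6,8,9}; box has {3,4,5,8} → only 7 remains.
r1c5 = 3: row 1 has {4,5,7,8}; col 5 has {2,4,6,8,9}; box has {1,4,5,6,8,9} → only 3 remains.
r1c9 = 6: row 1 has {3,4,5,7,8}; col 9 has {1,4,7,8,9}; box has {1,2,4,5,7,8} → only 6 remains.
r2c5 = 7: row 2 has {1,4,5,8,9}; col 5 has {2,3,4,6,8,9}; box has {1,3,4,5,6,8,9} → only 7 remains.
r2c8 = 3: row 2 has {1,4,5,7,8,9}; col 8 has {2,5,7,8}; box has {1,2,4,5,6,7,8} → only 3 remains.
r3c2 = 9: row 3 has {1,2,3,4,5,6,7,8}; col 2 has {4,5,7}; box has {3,4,5,7,8} → only 9 remains.
r5c9 = 2: row 5 has {1,3,4,5}; col 9 has {1,4,6,7,8,9}; box has {4,5,7,8} → only 2 remains.
r6c4 = 6: row 6 has {2,3,4,5,7,8,9}; col 4 has {1,4,8}; box has {1,2,3,4,8,9} → only 6 remains.
r9c5 = 5: row 9 has {1,6,8}; col 5 has {2,3,4,6,7,8,9}; box has {2,4,6,7,8} → only 5 remains.
r9c8 = 4: row 9 has {1,5,6,8}; col 8 has {2,3,5,7,8}; box has {7,8,9} → only 4 remains.
r9c9 = 3: row 9 has {1,4,5,6,8}; col 9 has {1,2,4,6,7,8,9}; box has {4,7,8,9} → only 3 remains.
r1c7 = 9: row 1 has {3,4,5,6,7,8}; col 7 has {4,5,7,8}; box has {1,2,3,4,5,6,7,8} → only 9 remains.
r2c4 = 2: row 2 has {1,3,4,5,7,8,9}; col 4 has {1,4,6,8}; box has {1,3,4,5,6,7,8,9} → only 2 remains.
r4c4 = 5: row 4 has {2,4,7,8,9}; col 4 has {1,2,4,6,8}; box has {1,2,3,4,6,8,9} → only 5 remains.
r5c4 = 7: row 5 has {1,2,3,4,5}; col 4 has {1,2,4,5,6,8}; box has {1,2,3,4,5,6,8,9} → only 7 remains.
r5c7 = 6: row 5 has {1,2,3,4,5,7}; col 7 has {4,5,7,8,9}; box has {2,4,5,7,8} → only 6 remains.
r5c8 = 9: row 5 has {1,2,3,4,5,6,7}; col 8 has {2,3,4,5,7,8}; box has {2,4,5,6,7,8} → only 9 remains.
r6c3 = 1: row 6 has {2,3,4,5,6,7,8,9}; col 3 has {3,4,9}; box has {2,3,4,5,7,9} → only 1 remains.
r7c4 = 3: row 7 has {2,4,7,9}; col 4 has {1,2,4,5,6,7,8}; box has {2,4,5,6,7,8} → only 3 remains.
r7c7 = 1: row 7 has {2,3,4,7,9}; col 7 has {4,5,6,7,8,9}; box has {3,4,7,8,9} → only 1 remains.
r7c8 = 6: row 7 has {1,2,3,4,7,9}; col 8 has {2,3,4,5,7,8,9}; box has {1,3,4,7,8,9} → only 6 remains.
r7c9 = 5: row 7 has {1,2,3,4,6,7,9}; col 9 has {1,2,3,4,6,7,8,9}; box has {1,3,4,6,7,8,9} → only 5 remains.
r8c5 = 1: row 8 has {4,6,7,8,9}; col 5 has {2,3,4,5,6,7,8,9}; box has {2,3,4,5,6,7,8} → only 1 remains.
r8c7 = 2: row 8 has {1,4,6,7,8,9}; col 7 has {1,4,5,6,7,8,9}; box has {1,3,4,5,6,7,8,9} → only 2 remains.
r9c2 = 2: row 9 has {1,3,4,5,6,8}; col 2 has {4,5,7,9}; box has {1,4,6,9} → only 2 remains.
r9c3 = 7: row 9 has {1,2,3,4,5,6,8}; col 3 has {1,3,4,9}; box has {1,2,4,6,9} → only 7 remains.
r9c4 = 9: row 9 has {1,2,3,4,5,6,7,8}; col 4 has {1,2,3,4,5,6,7,8}; box has {1,2,3,4,5,6,7,8} → only 9 remains.
r1c2 = 1: row 1 has {3,4,5,6,7,8,9}; col 2 has {2,4,5,7,9}; box has {3,4,5,7,8,9} → only 1 remains.
r1c3 = 2: row 1 has {1,3,4,5,6,7,8,9}; col 3 has {1,3,4,7,9}; box has {1,3,4,5,7,8,9} → only 2 remains.
r2c3 = 6: row 2 has {1,2,3,4,5,7,8,9}; col 3 has {1,2,3,4,7,9}; box has {1,2,3,4,5,7,8,9} → only 6 remains.
r4c2 = 6: row 4 has {2,4,5,7,8,9}; col 2 has {1,2,4,5,7,9}; box has {1,2,3,4,5,7,9} → only 6 remains.
r4c7 = 3: row 4 has {2,4,5,6,7,8,9}; col 7 has {1,2,4,5,6,7,8,9}; box has {2,4,5,6,7,8,9} → only 3 remains.
r4c8 = 1: row 4 has {2,3,4,5,6,7,8,9}; col 8 has {2,3,4,5,6,7,8,9}; box has {2,3,4,5,6,7,8,9} → only 1 remains.
r5c2 = 8: row 5 has {1,2,3,4,5,6,7,9}; col 2 has {1,2,4,5,6,7,9}; box has {1,2,3,4,5,6,7,9} → only 8 remains.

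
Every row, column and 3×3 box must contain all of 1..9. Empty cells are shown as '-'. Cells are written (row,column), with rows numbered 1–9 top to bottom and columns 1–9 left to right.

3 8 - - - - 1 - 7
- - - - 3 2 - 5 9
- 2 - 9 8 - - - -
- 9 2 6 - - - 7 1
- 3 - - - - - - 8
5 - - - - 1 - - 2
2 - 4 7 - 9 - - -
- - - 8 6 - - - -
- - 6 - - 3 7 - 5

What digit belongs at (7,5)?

1

(9,2) = 1: row 9 has {3,5,6,7}; col 2 has {2,3,8,9}; box has {2,4,6} → only 1 remains.
(7,2) = 5: row 7 has {2,4,7,9}; col 2 has {1,2,3,8,9}; box has {1,2,4,6} → only 5 remains.
(7,5) = 1: row 7 has {2,4,5,7,9}; col 5 has {3,6,8}; box has {3,6,7,8,9} → only 1 remains.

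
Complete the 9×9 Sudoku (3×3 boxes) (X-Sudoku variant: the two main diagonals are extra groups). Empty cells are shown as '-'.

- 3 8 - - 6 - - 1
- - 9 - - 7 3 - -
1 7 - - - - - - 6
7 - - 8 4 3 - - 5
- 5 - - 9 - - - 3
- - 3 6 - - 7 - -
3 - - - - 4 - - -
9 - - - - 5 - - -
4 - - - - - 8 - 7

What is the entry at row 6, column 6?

row 1, column 8 = 7: in row 1, 7 can only go here (every other open cell in that row sees a 7).
row 5, column 4 = 7: in row 5, 7 can only go here (every other open cell in that row sees a 7).
row 6, column 5 = 5: in row 6, 5 can only go here (every other open cell in that row sees a 5).
row 1, column 5 = 2: row 1 has {1,3,6,7,8}; col 5 has {4,5,9}; box has {6,7} → only 2 remains.
row 1, column 1 = 5: row 1 has {1,2,3,6,7,8}; col 1 has {1,3,4,7,9}; box has {1,3,7,8,9}; main diagonal has {7,8,9} → only 5 remains.
row 3, column 6 = 8: in column 6, 8 can only go here (every other open cell in that column sees an 8).
row 2, column 5 = 1: row 2 has {3,7,9}; col 5 has {2,4,5,9}; box has {2,6,7,8} → only 1 remains.
row 3, column 5 = 3: row 3 has {1,6,7,8}; col 5 has {1,2,4,5,9}; box has {1,2,6,7,8} → only 3 remains.
row 9, column 5 = 6: row 9 has {4,7,8}; col 5 has {1,2,3,4,5,9}; box has {4,5} → only 6 remains.
row 9, column 6 = 9: in column 6, 9 can only go here (every other open cell in that column sees a 9).
row 3, column 7 = 5: in column 7, 5 can only go here (every other open cell in that column sees a 5).
row 2, column 4 = 5: in row 2, 5 can only go here (every other open cell in that row sees a 5).
row 7, column 8 = 5: in row 7, 5 can only go here (every other open cell in that row sees a 5).
row 7, column 9 = 9: in row 7, 9 can only go here (every other open cell in that row sees a 9).
row 9, column 3 = 5: in row 9, 5 can only go here (every other open cell in that row sees a 5).
row 8, column 8 = 3: in main diagonal, 3 can only go here (every other open cell in that diagonal sees a 3).
row 9, column 4 = 3: in row 9, 3 can only go here (every other open cell in that row sees a 3).
row 7, column 3 = 7: in anti-diagonal, 7 can only go here (every other open cell in that diagonal sees a 7).
row 7, column 5 = 8: row 7 has {3,4,5,7,9}; col 5 has {1,2,3,4,5,6,9}; box has {3,4,5,6,9} → only 8 remains.
row 8, column 5 = 7: row 8 has {3,5,9}; col 5 has {1,2,3,4,5,6,8,9}; box has {3,4,5,6,8,9} → only 7 remains.
row 8, column 2 = 8: in row 8, 8 can only go here (every other open cell in that row sees an 8).
row 2, column 8 = 2: row 2 has {1,3,5,7,9}; col 8 has {3,5,7}; box has {1,3,5,6,7}; anti-diagonal has {1,3,4,5,6,7,8,9} → only 2 remains.
row 9, column 8 = 1: row 9 has {3,4,5,6,7,8,9}; col 8 has {2,3,5,7}; box has {3,5,7,8,9} → only 1 remains.
row 2, column 1 = 6: row 2 has {1,2,3,5,7,9}; col 1 has {1,3,4,5,7,9}; box has {1,3,5,7,8,9} → only 6 remains.
row 2, column 2 = 4: row 2 has {1,2,3,5,6,7,9}; col 2 has {3,5,7,8}; box has {1,3,5,6,7,8,9}; main diagonal has {3,5,7,8,9} → only 4 remains.
row 2, column 9 = 8: row 2 has {1,2,3,4,5,6,7,9}; col 9 has {1,3,5,6,7,9}; box has {1,2,3,5,6,7} → only 8 remains.
row 3, column 3 = 2: row 3 has {1,3,5,6,7,8}; col 3 has {3,5,7,8,9}; box has {1,3,4,5,6,7,8,9}; main diagonal has {3,4,5,7,8,9} → only 2 remains.
row 6, column 6 = 1: row 6 has {3,5,6,7}; col 6 has {3,4,5,6,7,8,9}; box has {3,4,5,6,7,8,9}; main diagonal has {2,3,4,5,7,8,9} → only 1 remains.

1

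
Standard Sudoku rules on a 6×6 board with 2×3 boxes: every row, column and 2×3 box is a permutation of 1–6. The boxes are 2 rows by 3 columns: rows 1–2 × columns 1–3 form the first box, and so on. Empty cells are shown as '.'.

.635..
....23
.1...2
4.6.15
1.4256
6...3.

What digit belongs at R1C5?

R1C1 = 2: row 1 has {3,5,6}; col 1 has {1,4,6}; box has {3,6} → only 2 remains.
R1C5 = 4: row 1 has {2,3,5,6}; col 5 has {1,2,3,5}; box has {2,3,5} → only 4 remains.

4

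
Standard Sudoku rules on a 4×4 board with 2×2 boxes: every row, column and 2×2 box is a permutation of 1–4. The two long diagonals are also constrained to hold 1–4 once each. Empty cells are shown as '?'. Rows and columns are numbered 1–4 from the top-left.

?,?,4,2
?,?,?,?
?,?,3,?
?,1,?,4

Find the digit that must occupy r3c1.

2

r1c1 = 1 (sole candidate).
r1c2 = 3 (sole candidate).
r2c2 = 2 (sole candidate).
r2c3 = 1 (sole candidate).
r2c4 = 3 (sole candidate).
r3c2 = 4 (sole candidate).
r3c4 = 1 (sole candidate).
r4c1 = 3 (sole candidate).
r4c3 = 2 (sole candidate).
r2c1 = 4 (sole candidate).
r3c1 = 2: row 3 has {1,3,4}; col 1 has {1,3,4}; box has {1,3,4} → only 2 remains.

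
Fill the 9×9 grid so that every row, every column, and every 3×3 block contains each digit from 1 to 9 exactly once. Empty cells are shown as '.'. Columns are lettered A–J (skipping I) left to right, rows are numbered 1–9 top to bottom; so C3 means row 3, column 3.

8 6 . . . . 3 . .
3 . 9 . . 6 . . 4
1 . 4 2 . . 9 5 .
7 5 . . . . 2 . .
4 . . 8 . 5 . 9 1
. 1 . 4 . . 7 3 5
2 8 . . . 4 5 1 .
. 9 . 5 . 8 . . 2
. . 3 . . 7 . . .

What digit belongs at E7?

9

J1 = 7: row 1 has {3,6,8}; col 9 has {1,2,4,5}; box has {3,4,5,9} → only 7 remains.
B3 = 7: row 3 has {1,2,4,5,9}; col 2 has {1,5,6,8,9}; box has {1,3,4,6,8,9} → only 7 remains.
F3 = 3: row 3 has {1,2,4,5,7,9}; col 6 has {4,5,6,7,8}; box has {2,6} → only 3 remains.
G5 = 6: row 5 has {1,4,5,8,9}; col 7 has {2,3,5,7,9}; box has {1,2,3,5,7,9} → only 6 remains.
A8 = 6: row 8 has {2,5,8,9}; col 1 has {1,2,3,4,7,8}; box has {2,3,8,9} → only 6 remains.
G8 = 4: row 8 has {2,5,6,8,9}; col 7 has {2,3,5,6,7,9}; box has {1,2,5} → only 4 remains.
H8 = 7: row 8 has {2,4,5,6,8,9}; col 8 has {1,3,5,9}; box has {1,2,4,5} → only 7 remains.
A9 = 5: row 9 has {3,7}; col 1 has {1,2,3,4,6,7,8}; box has {2,3,6,8,9} → only 5 remains.
B9 = 4: row 9 has {3,5,7}; col 2 has {1,5,6,7,8,9}; box has {2,3,5,6,8,9} → only 4 remains.
G9 = 8: row 9 has {3,4,5,7}; col 7 has {2,3,4,5,6,7,9}; box has {1,2,4,5,7} → only 8 remains.
H9 = 6: row 9 has {3,4,5,7,8}; col 8 has {1,3,5,7,9}; box has {1,2,4,5,7,8} → only 6 remains.
J9 = 9: row 9 has {3,4,5,6,7,8}; col 9 has {1,2,4,5,7}; box has {1,2,4,5,6,7,8} → only 9 remains.
H1 = 2: row 1 has {3,6,7,8}; col 8 has {1,3,5,6,7,9}; box has {3,4,5,7,9} → only 2 remains.
B2 = 2: row 2 has {3,4,6,9}; col 2 has {1,4,5,6,7,8,9}; box has {1,3,4,6,7,8,9} → only 2 remains.
G2 = 1: row 2 has {2,3,4,6,9}; col 7 has {2,3,4,5,6,7,8,9}; box has {2,3,4,5,7,9} → only 1 remains.
H2 = 8: row 2 has {1,2,3,4,6,9}; col 8 has {1,2,3,5,6,7,9}; box has {1,2,3,4,5,7,9} → only 8 remains.
E3 = 8: row 3 has {1,2,3,4,5,7,9}; col 5 has {}; box has {2,3,6} → only 8 remains.
J3 = 6: row 3 has {1,2,3,4,5,7,8,9}; col 9 has {1,2,4,5,7,9}; box has {1,2,3,4,5,7,8,9} → only 6 remains.
H4 = 4: row 4 has {2,5,7}; col 8 has {1,2,3,5,6,7,8,9}; box has {1,2,3,5,6,7,9} → only 4 remains.
J4 = 8: row 4 has {2,4,5,7}; col 9 has {1,2,4,5,6,7,9}; box has {1,2,3,4,5,6,7,9} → only 8 remains.
B5 = 3: row 5 has {1,4,5,6,8,9}; col 2 has {1,2,4,5,6,7,8,9}; box has {1,4,5,7} → only 3 remains.
C5 = 2: row 5 has {1,3,4,5,6,8,9}; col 3 has {3,4,9}; box has {1,3,4,5,7} → only 2 remains.
E5 = 7: row 5 has {1,2,3,4,5,6,8,9}; col 5 has {8}; box has {4,5,8} → only 7 remains.
A6 = 9: row 6 has {1,3,4,5,7}; col 1 has {1,2,3,4,5,6,7,8}; box has {1,2,3,4,5,7} → only 9 remains.
F6 = 2: row 6 has {1,3,4,5,7,9}; col 6 has {3,4,5,6,7,8}; box has {4,5,7,8} → only 2 remains.
C7 = 7: row 7 has {1,2,4,5,8}; col 3 has {2,3,4,9}; box has {2,3,4,5,6,8,9} → only 7 remains.
J7 = 3: row 7 has {1,2,4,5,7,8}; col 9 has {1,2,4,5,6,7,8,9}; box has {1,2,4,5,6,7,8,9} → only 3 remains.
C8 = 1: row 8 has {2,4,5,6,7,8,9}; col 3 has {2,3,4,7,9}; box has {2,3,4,5,6,7,8,9} → only 1 remains.
E8 = 3: row 8 has {1,2,4,5,6,7,8,9}; col 5 has {7,8}; box has {4,5,7,8} → only 3 remains.
D9 = 1: row 9 has {3,4,5,6,7,8,9}; col 4 has {2,4,5,8}; box has {3,4,5,7,8} → only 1 remains.
E9 = 2: row 9 has {1,3,4,5,6,7,8,9}; col 5 has {3,7,8}; box has {1,3,4,5,7,8} → only 2 remains.
C1 = 5: row 1 has {2,3,6,7,8}; col 3 has {1,2,3,4,7,9}; box has {1,2,3,4,6,7,8,9} → only 5 remains.
D1 = 9: row 1 has {2,3,5,6,7,8}; col 4 has {1,2,4,5,8}; box has {2,3,6,8} → only 9 remains.
F1 = 1: row 1 has {2,3,5,6,7,8,9}; col 6 has {2,3,4,5,6,7,8}; box has {2,3,6,8,9} → only 1 remains.
D2 = 7: row 2 has {1,2,3,4,6,8,9}; col 4 has {1,2,4,5,8,9}; box has {1,2,3,6,8,9} → only 7 remains.
E2 = 5: row 2 has {1,2,3,4,6,7,8,9}; col 5 has {2,3,7,8}; box has {1,2,3,6,7,8,9} → only 5 remains.
C4 = 6: row 4 has {2,4,5,7,8}; col 3 has {1,2,3,4,5,7,9}; box has {1,2,3,4,5,7,9} → only 6 remains.
D4 = 3: row 4 has {2,4,5,6,7,8}; col 4 has {1,2,4,5,7,8,9}; box has {2,4,5,7,8} → only 3 remains.
F4 = 9: row 4 has {2,3,4,5,6,7,8}; col 6 has {1,2,3,4,5,6,7,8}; box has {2,3,4,5,7,8} → only 9 remains.
C6 = 8: row 6 has {1,2,3,4,5,7,9}; col 3 has {1,2,3,4,5,6,7,9}; box has {1,2,3,4,5,6,7,9} → only 8 remains.
E6 = 6: row 6 has {1,2,3,4,5,7,8,9}; col 5 has {2,3,5,7,8}; box has {2,3,4,5,7,8,9} → only 6 remains.
D7 = 6: row 7 has {1,2,3,4,5,7,8}; col 4 has {1,2,3,4,5,7,8,9}; box has {1,2,3,4,5,7,8} → only 6 remains.
E7 = 9: row 7 has {1,2,3,4,5,6,7,8}; col 5 has {2,3,5,6,7,8}; box has {1,2,3,4,5,6,7,8} → only 9 remains.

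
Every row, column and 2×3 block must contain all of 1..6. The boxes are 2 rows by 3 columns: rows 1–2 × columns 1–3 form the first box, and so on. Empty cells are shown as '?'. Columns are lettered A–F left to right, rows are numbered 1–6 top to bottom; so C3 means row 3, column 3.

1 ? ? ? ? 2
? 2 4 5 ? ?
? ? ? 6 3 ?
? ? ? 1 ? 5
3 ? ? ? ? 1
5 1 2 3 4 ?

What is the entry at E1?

D1 = 4: row 1 has {1,2}; col 4 has {1,3,5,6}; box has {2,5} → only 4 remains.
E1 = 6: row 1 has {1,2,4}; col 5 has {3,4}; box has {2,4,5} → only 6 remains.

6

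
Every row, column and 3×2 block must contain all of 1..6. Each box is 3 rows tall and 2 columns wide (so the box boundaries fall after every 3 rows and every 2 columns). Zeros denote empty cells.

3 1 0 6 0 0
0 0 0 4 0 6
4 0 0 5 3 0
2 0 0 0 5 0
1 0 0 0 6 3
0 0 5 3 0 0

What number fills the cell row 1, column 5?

row 1, column 3 = 2 (sole candidate).
row 1, column 5 = 4: row 1 has {1,2,3,6}; col 5 has {3,5,6}; box has {3,6} → only 4 remains.

4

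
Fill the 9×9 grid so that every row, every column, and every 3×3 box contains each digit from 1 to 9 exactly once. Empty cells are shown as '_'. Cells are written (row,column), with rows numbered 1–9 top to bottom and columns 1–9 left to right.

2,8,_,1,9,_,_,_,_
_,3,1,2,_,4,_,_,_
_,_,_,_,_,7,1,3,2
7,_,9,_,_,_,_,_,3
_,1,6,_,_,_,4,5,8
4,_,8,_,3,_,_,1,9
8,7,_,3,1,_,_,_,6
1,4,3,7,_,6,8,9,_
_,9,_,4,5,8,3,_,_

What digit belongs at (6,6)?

(5,1) = 3 (sole candidate).
(5,4) = 9 (sole candidate).
(5,6) = 2 (sole candidate).
(6,6) = 5: row 6 has {1,3,4,8,9}; col 6 has {2,4,6,7,8}; box has {2,3,9} → only 5 remains.

5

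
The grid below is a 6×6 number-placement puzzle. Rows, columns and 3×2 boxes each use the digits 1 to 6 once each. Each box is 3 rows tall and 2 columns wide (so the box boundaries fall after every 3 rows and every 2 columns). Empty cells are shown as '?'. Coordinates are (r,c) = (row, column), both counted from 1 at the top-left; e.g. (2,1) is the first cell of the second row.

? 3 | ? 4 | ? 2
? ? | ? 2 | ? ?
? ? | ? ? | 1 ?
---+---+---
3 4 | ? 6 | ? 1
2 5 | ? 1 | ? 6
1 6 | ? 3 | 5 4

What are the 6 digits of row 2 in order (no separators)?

(1,5) = 6 (sole candidate).
(2,2) = 1: row 2 has {2}; col 2 has {3,4,5,6}; box has {3} → only 1 remains.
(3,2) = 2 (sole candidate).
(3,4) = 5 (sole candidate).
(3,6) = 3 (sole candidate).
(4,5) = 2 (sole candidate).
(5,3) = 4 (sole candidate).
(5,5) = 3 (sole candidate).
(6,3) = 2 (sole candidate).
(1,1) = 5 (sole candidate).
(1,3) = 1 (sole candidate).
(2,5) = 4: row 2 has {1,2}; col 5 has {1,2,3,5,6}; box has {1,2,3,6} → only 4 remains.
(2,6) = 5: row 2 has {1,2,4}; col 6 has {1,2,3,4,6}; box has {1,2,3,4,6} → only 5 remains.
(3,3) = 6 (sole candidate).
(4,3) = 5 (sole candidate).
(2,1) = 6: row 2 has {1,2,4,5}; col 1 has {1,2,3,5}; box has {1,2,3,5} → only 6 remains.
(2,3) = 3: row 2 has {1,2,4,5,6}; col 3 has {1,2,4,5,6}; box has {1,2,4,5,6} → only 3 remains.

613245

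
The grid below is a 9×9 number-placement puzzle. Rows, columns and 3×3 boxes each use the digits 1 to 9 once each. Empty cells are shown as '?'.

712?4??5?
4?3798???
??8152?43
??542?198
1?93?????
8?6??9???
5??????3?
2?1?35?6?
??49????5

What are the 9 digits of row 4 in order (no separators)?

375426198

r1c4 = 6 (sole candidate).
r1c6 = 3 (sole candidate).
r1c9 = 9 (sole candidate).
r4c1 = 3: row 4 has {1,2,4,5,8,9}; col 1 has {1,2,4,5,7,8}; box has {1,5,6,8,9} → only 3 remains.
r4c2 = 7: row 4 has {1,2,3,4,5,8,9}; col 2 has {1}; box has {1,3,5,6,8,9} → only 7 remains.
r4c6 = 6: row 4 has {1,2,3,4,5,7,8,9}; col 6 has {2,3,5,8,9}; box has {2,3,4,9} → only 6 remains.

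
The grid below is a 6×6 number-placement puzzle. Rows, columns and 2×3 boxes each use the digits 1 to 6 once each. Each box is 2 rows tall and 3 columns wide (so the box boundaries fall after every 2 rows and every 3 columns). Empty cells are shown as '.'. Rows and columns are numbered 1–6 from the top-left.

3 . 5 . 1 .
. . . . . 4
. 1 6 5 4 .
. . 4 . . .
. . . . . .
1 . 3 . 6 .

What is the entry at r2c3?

1

r3c1 = 2: row 3 has {1,4,5,6}; col 1 has {1,3}; box has {1,4,6} → only 2 remains.
r3c6 = 3: row 3 has {1,2,4,5,6}; col 6 has {4}; box has {4,5} → only 3 remains.
r4c1 = 5: row 4 has {4}; col 1 has {1,2,3}; box has {1,2,4,6} → only 5 remains.
r4c2 = 3: row 4 has {4,5}; col 2 has {1}; box has {1,2,4,5,6} → only 3 remains.
r4c5 = 2: row 4 has {3,4,5}; col 5 has {1,4,6}; box has {3,4,5} → only 2 remains.
r5c3 = 2: row 5 has {}; col 3 has {3,4,5,6}; box has {1,3} → only 2 remains.
r2c1 = 6: row 2 has {4}; col 1 has {1,2,3,5}; box has {3,5} → only 6 remains.
r2c2 = 2: row 2 has {4,6}; col 2 has {1,3}; box has {3,5,6} → only 2 remains.
r2c3 = 1: row 2 has {2,4,6}; col 3 has {2,3,4,5,6}; box has {2,3,5,6} → only 1 remains.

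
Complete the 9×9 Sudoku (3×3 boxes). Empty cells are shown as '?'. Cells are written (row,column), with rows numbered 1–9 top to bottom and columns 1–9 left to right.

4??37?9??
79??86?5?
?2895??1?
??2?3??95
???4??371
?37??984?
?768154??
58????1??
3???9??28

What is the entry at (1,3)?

1

(2,7) = 2: row 2 has {5,6,7,8,9}; col 7 has {1,3,4,8,9}; box has {1,5,9} → only 2 remains.
(3,1) = 6: row 3 has {1,2,5,8,9}; col 1 has {3,4,5,7}; box has {2,4,7,8,9} → only 6 remains.
(3,6) = 4: row 3 has {1,2,5,6,8,9}; col 6 has {5,6,9}; box has {3,5,6,7,8,9} → only 4 remains.
(3,7) = 7: row 3 has {1,2,4,5,6,8,9}; col 7 has {1,2,3,4,8,9}; box has {1,2,5,9} → only 7 remains.
(3,9) = 3: row 3 has {1,2,4,5,6,7,8,9}; col 9 has {1,5,8}; box has {1,2,5,7,9} → only 3 remains.
(4,7) = 6: row 4 has {2,3,5,9}; col 7 has {1,2,3,4,7,8,9}; box has {1,3,4,5,7,8,9} → only 6 remains.
(6,1) = 1: row 6 has {3,4,7,8,9}; col 1 has {3,4,5,6,7}; box has {2,3,7} → only 1 remains.
(6,9) = 2: row 6 has {1,3,4,7,8,9}; col 9 has {1,3,5,8}; box has {1,3,4,5,6,7,8,9} → only 2 remains.
(7,8) = 3: row 7 has {1,4,5,6,7,8}; col 8 has {1,2,4,5,7,9}; box has {1,2,4,8} → only 3 remains.
(7,9) = 9: row 7 has {1,3,4,5,6,7,8}; col 9 has {1,2,3,5,8}; box has {1,2,3,4,8} → only 9 remains.
(8,8) = 6: row 8 has {1,5,8}; col 8 has {1,2,3,4,5,7,9}; box has {1,2,3,4,8,9} → only 6 remains.
(8,9) = 7: row 8 has {1,5,6,8}; col 9 has {1,2,3,5,8,9}; box has {1,2,3,4,6,8,9} → only 7 remains.
(9,6) = 7: row 9 has {2,3,8,9}; col 6 has {4,5,6,9}; box has {1,5,8,9} → only 7 remains.
(9,7) = 5: row 9 has {2,3,7,8,9}; col 7 has {1,2,3,4,6,7,8,9}; box has {1,2,3,4,6,7,8,9} → only 5 remains.
(1,8) = 8: row 1 has {3,4,7,9}; col 8 has {1,2,3,4,5,6,7,9}; box has {1,2,3,5,7,9} → only 8 remains.
(1,9) = 6: row 1 has {3,4,7,8,9}; col 9 has {1,2,3,5,7,8,9}; box has {1,2,3,5,7,8,9} → only 6 remains.
(2,4) = 1: row 2 has {2,5,6,7,8,9}; col 4 has {3,4,8,9}; box has {3,4,5,6,7,8,9} → only 1 remains.
(2,9) = 4: row 2 has {1,2,5,6,7,8,9}; col 9 has {1,2,3,5,6,7,8,9}; box has {1,2,3,5,6,7,8,9} → only 4 remains.
(4,1) = 8: row 4 has {2,3,5,6,9}; col 1 has {1,3,4,5,6,7}; box has {1,2,3,7} → only 8 remains.
(4,2) = 4: row 4 has {2,3,5,6,8,9}; col 2 has {2,3,7,8,9}; box has {1,2,3,7,8} → only 4 remains.
(4,4) = 7: row 4 has {2,3,4,5,6,8,9}; col 4 has {1,3,4,8,9}; box has {3,4,9} → only 7 remains.
(4,6) = 1: row 4 has {2,3,4,5,6,7,8,9}; col 6 has {4,5,6,7,9}; box has {3,4,7,9} → only 1 remains.
(5,1) = 9: row 5 has {1,3,4,7}; col 1 has {1,3,4,5,6,7,8}; box has {1,2,3,4,7,8} → only 9 remains.
(5,3) = 5: row 5 has {1,3,4,7,9}; col 3 has {2,6,7,8}; box has {1,2,3,4,7,8,9} → only 5 remains.
(6,5) = 6: row 6 has {1,2,3,4,7,8,9}; col 5 has {1,3,5,7,8,9}; box has {1,3,4,7,9} → only 6 remains.
(7,1) = 2: row 7 has {1,3,4,5,6,7,8,9}; col 1 has {1,3,4,5,6,7,8,9}; box has {3,5,6,7,8} → only 2 remains.
(8,4) = 2: row 8 has {1,5,6,7,8}; col 4 has {1,3,4,7,8,9}; box has {1,5,7,8,9} → only 2 remains.
(8,5) = 4: row 8 has {1,2,5,6,7,8}; col 5 has {1,3,5,6,7,8,9}; box has {1,2,5,7,8,9} → only 4 remains.
(8,6) = 3: row 8 has {1,2,4,5,6,7,8}; col 6 has {1,4,5,6,7,9}; box has {1,2,4,5,7,8,9} → only 3 remains.
(9,2) = 1: row 9 has {2,3,5,7,8,9}; col 2 has {2,3,4,7,8,9}; box has {2,3,5,6,7,8} → only 1 remains.
(9,3) = 4: row 9 has {1,2,3,5,7,8,9}; col 3 has {2,5,6,7,8}; box has {1,2,3,5,6,7,8} → only 4 remains.
(9,4) = 6: row 9 has {1,2,3,4,5,7,8,9}; col 4 has {1,2,3,4,7,8,9}; box has {1,2,3,4,5,7,8,9} → only 6 remains.
(1,2) = 5: row 1 has {3,4,6,7,8,9}; col 2 has {1,2,3,4,7,8,9}; box has {2,4,6,7,8,9} → only 5 remains.
(1,3) = 1: row 1 has {3,4,5,6,7,8,9}; col 3 has {2,4,5,6,7,8}; box has {2,4,5,6,7,8,9} → only 1 remains.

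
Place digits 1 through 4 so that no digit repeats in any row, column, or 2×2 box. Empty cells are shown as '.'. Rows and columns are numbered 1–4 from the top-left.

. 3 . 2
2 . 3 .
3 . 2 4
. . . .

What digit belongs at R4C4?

3

R2C4 = 1 (sole candidate).
R3C2 = 1 (sole candidate).
R4C1 = 4 (sole candidate).
R4C2 = 2 (sole candidate).
R4C3 = 1 (sole candidate).
R4C4 = 3: row 4 has {1,2,4}; col 4 has {1,2,4}; box has {1,2,4} → only 3 remains.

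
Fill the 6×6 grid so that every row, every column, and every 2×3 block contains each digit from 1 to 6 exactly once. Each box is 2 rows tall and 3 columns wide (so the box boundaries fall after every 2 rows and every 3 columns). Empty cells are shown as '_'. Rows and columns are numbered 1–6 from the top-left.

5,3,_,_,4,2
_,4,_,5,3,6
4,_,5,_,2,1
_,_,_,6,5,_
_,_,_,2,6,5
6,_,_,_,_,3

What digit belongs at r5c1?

r1c4 = 1: row 1 has {2,3,4,5}; col 4 has {2,5,6}; box has {2,3,4,5,6} → only 1 remains.
r3c2 = 6: row 3 has {1,2,4,5}; col 2 has {3,4}; box has {4,5} → only 6 remains.
r3c4 = 3: row 3 has {1,2,4,5,6}; col 4 has {1,2,5,6}; box has {1,2,5,6} → only 3 remains.
r4c6 = 4: row 4 has {5,6}; col 6 has {1,2,3,5,6}; box has {1,2,3,5,6} → only 4 remains.
r5c2 = 1: row 5 has {2,5,6}; col 2 has {3,4,6}; box has {6} → only 1 remains.
r6c4 = 4: row 6 has {3,6}; col 4 has {1,2,3,5,6}; box has {2,3,5,6} → only 4 remains.
r6c5 = 1: row 6 has {3,4,6}; col 5 has {2,3,4,5,6}; box has {2,3,4,5,6} → only 1 remains.
r1c3 = 6: row 1 has {1,2,3,4,5}; col 3 has {5}; box has {3,4,5} → only 6 remains.
r4c2 = 2: row 4 has {4,5,6}; col 2 has {1,3,4,6}; box has {4,5,6} → only 2 remains.
r5c1 = 3: row 5 has {1,2,5,6}; col 1 has {4,5,6}; box has {1,6} → only 3 remains.

3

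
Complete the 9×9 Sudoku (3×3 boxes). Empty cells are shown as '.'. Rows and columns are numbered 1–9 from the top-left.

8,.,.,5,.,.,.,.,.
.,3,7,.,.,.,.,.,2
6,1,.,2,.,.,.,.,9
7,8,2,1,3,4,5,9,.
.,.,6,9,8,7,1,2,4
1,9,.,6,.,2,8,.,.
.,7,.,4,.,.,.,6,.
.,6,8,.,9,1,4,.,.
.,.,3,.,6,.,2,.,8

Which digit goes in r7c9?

r2c4 = 8: row 2 has {2,3,7}; col 4 has {1,2,4,5,6,9}; box has {2,5} → only 8 remains.
r2c7 = 6: row 2 has {2,3,7,8}; col 7 has {1,2,4,5,8}; box has {2,9} → only 6 remains.
r3c6 = 3: row 3 has {1,2,6,9}; col 6 has {1,2,4,7}; box has {2,5,8} → only 3 remains.
r3c7 = 7: row 3 has {1,2,3,6,9}; col 7 has {1,2,4,5,6,8}; box has {2,6,9} → only 7 remains.
r4c9 = 6: row 4 has {1,2,3,4,5,7,8,9}; col 9 has {2,4,8,9}; box has {1,2,4,5,8,9} → only 6 remains.
r5c2 = 5: row 5 has {1,2,4,6,7,8,9}; col 2 has {1,3,6,7,8,9}; box has {1,2,6,7,8,9} → only 5 remains.
r6c3 = 4: row 6 has {1,2,6,8,9}; col 3 has {2,3,6,7,8}; box has {1,2,5,6,7,8,9} → only 4 remains.
r6c5 = 5: row 6 has {1,2,4,6,8,9}; col 5 has {3,6,8,9}; box has {1,2,3,4,6,7,8,9} → only 5 remains.
r7c5 = 2: row 7 has {4,6,7}; col 5 has {3,5,6,8,9}; box has {1,4,6,9} → only 2 remains.
r9c2 = 4: row 9 has {2,3,6,8}; col 2 has {1,3,5,6,7,8,9}; box has {3,6,7,8} → only 4 remains.
r9c4 = 7: row 9 has {2,3,4,6,8}; col 4 has {1,2,4,5,6,8,9}; box has {1,2,4,6,9} → only 7 remains.
r9c6 = 5: row 9 has {2,3,4,6,7,8}; col 6 has {1,2,3,4,7}; box has {1,2,4,6,7,9} → only 5 remains.
r9c8 = 1: row 9 has {2,3,4,5,6,7,8}; col 8 has {2,6,9}; box has {2,4,6,8} → only 1 remains.
r1c2 = 2: row 1 has {5,8}; col 2 has {1,3,4,5,6,7,8,9}; box has {1,3,6,7,8} → only 2 remains.
r1c3 = 9: row 1 has {2,5,8}; col 3 has {2,3,4,6,7,8}; box has {1,2,3,6,7,8} → only 9 remains.
r1c6 = 6: row 1 has {2,5,8,9}; col 6 has {1,2,3,4,5,7}; box has {2,3,5,8} → only 6 remains.
r1c7 = 3: row 1 has {2,5,6,8,9}; col 7 has {1,2,4,5,6,7,8}; box has {2,6,7,9} → only 3 remains.
r1c8 = 4: row 1 has {2,3,5,6,8,9}; col 8 has {1,2,6,9}; box has {2,3,6,7,9} → only 4 remains.
r1c9 = 1: row 1 has {2,3,4,5,6,8,9}; col 9 has {2,4,6,8,9}; box has {2,3,4,6,7,9} → only 1 remains.
r2c6 = 9: row 2 has {2,3,6,7,8}; col 6 has {1,2,3,4,5,6,7}; box has {2,3,5,6,8} → only 9 remains.
r2c8 = 5: row 2 has {2,3,6,7,8,9}; col 8 has {1,2,4,6,9}; box has {1,2,3,4,6,7,9} → only 5 remains.
r3c3 = 5: row 3 has {1,2,3,6,7,9}; col 3 has {2,3,4,6,7,8,9}; box has {1,2,3,6,7,8,9} → only 5 remains.
r3c5 = 4: row 3 has {1,2,3,5,6,7,9}; col 5 has {2,3,5,6,8,9}; box has {2,3,5,6,8,9} → only 4 remains.
r3c8 = 8: row 3 has {1,2,3,4,5,6,7,9}; col 8 has {1,2,4,5,6,9}; box has {1,2,3,4,5,6,7,9} → only 8 remains.
r5c1 = 3: row 5 has {1,2,4,5,6,7,8,9}; col 1 has {1,6,7,8}; box has {1,2,4,5,6,7,8,9} → only 3 remains.
r7c3 = 1: row 7 has {2,4,6,7}; col 3 has {2,3,4,5,6,7,8,9}; box has {3,4,6,7,8} → only 1 remains.
r7c6 = 8: row 7 has {1,2,4,6,7}; col 6 has {1,2,3,4,5,6,7,9}; box has {1,2,4,5,6,7,9} → only 8 remains.
r7c7 = 9: row 7 has {1,2,4,6,7,8}; col 7 has {1,2,3,4,5,6,7,8}; box has {1,2,4,6,8} → only 9 remains.
r8c4 = 3: row 8 has {1,4,6,8,9}; col 4 has {1,2,4,5,6,7,8,9}; box has {1,2,4,5,6,7,8,9} → only 3 remains.
r8c8 = 7: row 8 has {1,3,4,6,8,9}; col 8 has {1,2,4,5,6,8,9}; box has {1,2,4,6,8,9} → only 7 remains.
r8c9 = 5: row 8 has {1,3,4,6,7,8,9}; col 9 has {1,2,4,6,8,9}; box has {1,2,4,6,7,8,9} → only 5 remains.
r9c1 = 9: row 9 has {1,2,3,4,5,6,7,8}; col 1 has {1,3,6,7,8}; box has {1,3,4,6,7,8} → only 9 remains.
r1c5 = 7: row 1 has {1,2,3,4,5,6,8,9}; col 5 has {2,3,4,5,6,8,9}; box has {2,3,4,5,6,8,9} → only 7 remains.
r2c1 = 4: row 2 has {2,3,5,6,7,8,9}; col 1 has {1,3,6,7,8,9}; box has {1,2,3,5,6,7,8,9} → only 4 remains.
r2c5 = 1: row 2 has {2,3,4,5,6,7,8,9}; col 5 has {2,3,4,5,6,7,8,9}; box has {2,3,4,5,6,7,8,9} → only 1 remains.
r6c8 = 3: row 6 has {1,2,4,5,6,8,9}; col 8 has {1,2,4,5,6,7,8,9}; box has {1,2,4,5,6,8,9} → only 3 remains.
r6c9 = 7: row 6 has {1,2,3,4,5,6,8,9}; col 9 has {1,2,4,5,6,8,9}; box has {1,2,3,4,5,6,8,9} → only 7 remains.
r7c1 = 5: row 7 has {1,2,4,6,7,8,9}; col 1 has {1,3,4,6,7,8,9}; box has {1,3,4,6,7,8,9} → only 5 remains.
r7c9 = 3: row 7 has {1,2,4,5,6,7,8,9}; col 9 has {1,2,4,5,6,7,8,9}; box has {1,2,4,5,6,7,8,9} → only 3 remains.

3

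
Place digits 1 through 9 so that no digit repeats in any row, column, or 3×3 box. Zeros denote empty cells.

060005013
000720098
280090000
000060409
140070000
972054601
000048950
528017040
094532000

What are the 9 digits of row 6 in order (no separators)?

972854631

R1C5 = 8: row 1 has {1,3,5,6}; col 5 has {1,2,3,4,5,6,7,9}; box has {2,5,7,9} → only 8 remains.
R2C7 = 5: row 2 has {2,7,8,9}; col 7 has {4,6,9}; box has {1,3,8,9} → only 5 remains.
R3C7 = 7: row 3 has {2,8,9}; col 7 has {4,5,6,9}; box has {1,3,5,8,9} → only 7 remains.
R3C8 = 6: row 3 has {2,7,8,9}; col 8 has {1,4,5,9}; box has {1,3,5,7,8,9} → only 6 remains.
R3C9 = 4: row 3 has {2,6,7,8,9}; col 9 has {1,3,8,9}; box has {1,3,5,6,7,8,9} → only 4 remains.
R7C4 = 6: row 7 has {4,5,8,9}; col 4 has {5,7}; box has {1,2,3,4,5,7,8} → only 6 remains.
R8C4 = 9: row 8 has {1,2,4,5,7,8}; col 4 has {5,6,7}; box has {1,2,3,4,5,6,7,8} → only 9 remains.
R8C7 = 3: row 8 has {1,2,4,5,7,8,9}; col 7 has {4,5,6,7,9}; box has {4,5,9} → only 3 remains.
R8C9 = 6: row 8 has {1,2,3,4,5,7,8,9}; col 9 has {1,3,4,8,9}; box has {3,4,5,9} → only 6 remains.
R9C9 = 7: row 9 has {2,3,4,5,9}; col 9 has {1,3,4,6,8,9}; box has {3,4,5,6,9} → only 7 remains.
R1C4 = 4: row 1 has {1,3,5,6,8}; col 4 has {5,6,7,9}; box has {2,5,7,8,9} → only 4 remains.
R1C7 = 2: row 1 has {1,3,4,5,6,8}; col 7 has {3,4,5,6,7,9}; box has {1,3,4,5,6,7,8,9} → only 2 remains.
R5C7 = 8: row 5 has {1,4,7}; col 7 has {2,3,4,5,6,7,9}; box has {1,4,6,9} → only 8 remains.
R6C8 = 3: row 6 has {1,2,4,5,6,7,9}; col 8 has {1,4,5,6,9}; box has {1,4,6,8,9} → only 3 remains.
R7C9 = 2: row 7 has {4,5,6,8,9}; col 9 has {1,3,4,6,7,8,9}; box has {3,4,5,6,7,9} → only 2 remains.
R9C1 = 6: row 9 has {2,3,4,5,7,9}; col 1 has {1,2,5,9}; box has {2,4,5,8,9} → only 6 remains.
R9C7 = 1: row 9 has {2,3,4,5,6,7,9}; col 7 has {2,3,4,5,6,7,8,9}; box has {2,3,4,5,6,7,9} → only 1 remains.
R9C8 = 8: row 9 has {1,2,3,4,5,6,7,9}; col 8 has {1,3,4,5,6,9}; box has {1,2,3,4,5,6,7,9} → only 8 remains.
R1C1 = 7: row 1 has {1,2,3,4,5,6,8}; col 1 has {1,2,5,6,9}; box has {2,6,8} → only 7 remains.
R1C3 = 9: row 1 has {1,2,3,4,5,6,7,8}; col 3 has {2,4,8}; box has {2,6,7,8} → only 9 remains.
R5C8 = 2: row 5 has {1,4,7,8}; col 8 has {1,3,4,5,6,8,9}; box has {1,3,4,6,8,9} → only 2 remains.
R5C9 = 5: row 5 has {1,2,4,7,8}; col 9 has {1,2,3,4,6,7,8,9}; box has {1,2,3,4,6,8,9} → only 5 remains.
R6C4 = 8: row 6 has {1,2,3,4,5,6,7,9}; col 4 has {4,5,6,7,9}; box has {4,5,6,7} → only 8 remains.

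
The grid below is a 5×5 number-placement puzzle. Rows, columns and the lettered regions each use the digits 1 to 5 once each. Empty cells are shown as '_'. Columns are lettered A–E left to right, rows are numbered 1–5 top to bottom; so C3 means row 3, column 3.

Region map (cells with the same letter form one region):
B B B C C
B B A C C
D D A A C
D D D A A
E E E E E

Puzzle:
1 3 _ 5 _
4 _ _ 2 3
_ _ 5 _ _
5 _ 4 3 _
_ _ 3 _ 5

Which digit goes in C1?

2

C1 = 2: row 1 has {1,3,5}; col 3 has {3,4,5}; region has {1,3,4} → only 2 remains.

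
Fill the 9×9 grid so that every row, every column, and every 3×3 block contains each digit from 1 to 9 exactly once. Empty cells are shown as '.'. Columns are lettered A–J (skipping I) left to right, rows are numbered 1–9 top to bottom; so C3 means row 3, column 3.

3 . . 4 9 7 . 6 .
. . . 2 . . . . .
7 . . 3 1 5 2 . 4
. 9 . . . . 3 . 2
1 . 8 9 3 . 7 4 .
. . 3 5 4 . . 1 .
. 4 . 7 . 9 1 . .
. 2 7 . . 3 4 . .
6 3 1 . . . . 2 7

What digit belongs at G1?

8

A6 = 2: row 6 has {1,3,4,5}; col 1 has {1,3,6,7}; box has {1,3,8,9} → only 2 remains.
C7 = 5: row 7 has {1,4,7,9}; col 3 has {1,3,7,8}; box has {1,2,3,4,6,7} → only 5 remains.
D9 = 8: row 9 has {1,2,3,6,7}; col 4 has {2,3,4,5,7,9}; box has {3,7,9} → only 8 remains.
E9 = 5: row 9 has {1,2,3,6,7,8}; col 5 has {1,3,4,9}; box has {3,7,8,9} → only 5 remains.
F9 = 4: row 9 has {1,2,3,5,6,7,8}; col 6 has {3,5,7,9}; box has {3,5,7,8,9} → only 4 remains.
G9 = 9: row 9 has {1,2,3,4,5,6,7,8}; col 7 has {1,2,3,4,7}; box has {1,2,4,7} → only 9 remains.
C1 = 2: row 1 has {3,4,6,7,9}; col 3 has {1,3,5,7,8}; box has {3,7} → only 2 remains.
A7 = 8: row 7 has {1,4,5,7,9}; col 1 has {1,2,3,6,7}; box has {1,2,3,4,5,6,7} → only 8 remains.
H7 = 3: row 7 has {1,4,5,7,8,9}; col 8 has {1,2,4,6}; box has {1,2,4,7,9} → only 3 remains.
J7 = 6: row 7 has {1,3,4,5,7,8,9}; col 9 has {2,4,7}; box has {1,2,3,4,7,9} → only 6 remains.
A8 = 9: row 8 has {2,3,4,7}; col 1 has {1,2,3,6,7,8}; box has {1,2,3,4,5,6,7,8} → only 9 remains.
E8 = 6: row 8 has {2,3,4,7,9}; col 5 has {1,3,4,5,9}; box has {3,4,5,7,8,9} → only 6 remains.
E2 = 8: row 2 has {2}; col 5 has {1,3,4,5,6,9}; box has {1,2,3,4,5,7,9} → only 8 remains.
F2 = 6: row 2 has {2,8}; col 6 has {3,4,5,7,9}; box has {1,2,3,4,5,7,8,9} → only 6 remains.
G2 = 5: row 2 has {2,6,8}; col 7 has {1,2,3,4,7,9}; box has {2,4,6} → only 5 remains.
E4 = 7: row 4 has {2,3,9}; col 5 has {1,3,4,5,6,8,9}; box has {3,4,5,9} → only 7 remains.
F5 = 2: row 5 has {1,3,4,7,8,9}; col 6 has {3,4,5,6,7,9}; box has {3,4,5,7,9} → only 2 remains.
J5 = 5: row 5 has {1,2,3,4,7,8,9}; col 9 has {2,4,6,7}; box has {1,2,3,4,7} → only 5 remains.
F6 = 8: row 6 has {1,2,3,4,5}; col 6 has {2,3,4,5,6,7,9}; box has {2,3,4,5,7,9} → only 8 remains.
G6 = 6: row 6 has {1,2,3,4,5,8}; col 7 has {1,2,3,4,5,7,9}; box has {1,2,3,4,5,7} → only 6 remains.
J6 = 9: row 6 has {1,2,3,4,5,6,8}; col 9 has {2,4,5,6,7}; box has {1,2,3,4,5,6,7} → only 9 remains.
E7 = 2: row 7 has {1,3,4,5,6,7,8,9}; col 5 has {1,3,4,5,6,7,8,9}; box has {3,4,5,6,7,8,9} → only 2 remains.
D8 = 1: row 8 has {2,3,4,6,7,9}; col 4 has {2,3,4,5,7,8,9}; box has {2,3,4,5,6,7,8,9} → only 1 remains.
J8 = 8: row 8 has {1,2,3,4,6,7,9}; col 9 has {2,4,5,6,7,9}; box has {1,2,3,4,6,7,9} → only 8 remains.
G1 = 8: row 1 has {2,3,4,6,7,9}; col 7 has {1,2,3,4,5,6,7,9}; box has {2,4,5,6} → only 8 remains.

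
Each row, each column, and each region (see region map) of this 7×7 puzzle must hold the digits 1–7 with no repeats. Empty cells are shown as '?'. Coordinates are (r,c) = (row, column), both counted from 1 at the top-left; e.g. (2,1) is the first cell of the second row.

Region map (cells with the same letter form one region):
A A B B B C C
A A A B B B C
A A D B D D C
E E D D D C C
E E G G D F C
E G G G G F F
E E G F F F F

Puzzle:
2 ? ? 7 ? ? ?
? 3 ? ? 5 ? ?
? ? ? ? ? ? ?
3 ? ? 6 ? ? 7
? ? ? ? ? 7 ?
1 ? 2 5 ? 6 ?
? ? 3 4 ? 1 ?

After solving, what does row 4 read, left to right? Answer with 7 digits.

3246157

(5,4) = 1: row 5 has {7}; col 4 has {4,5,6,7}; region has {2,3,5} → only 1 remains.
(6,7) = 3: row 6 has {1,2,5,6}; col 7 has {7}; region has {1,4,6,7} → only 3 remains.
(7,5) = 2: row 7 has {1,3,4}; col 5 has {5}; region has {1,3,4,6,7} → only 2 remains.
(7,7) = 5: row 7 has {1,2,3,4}; col 7 has {3,7}; region has {1,2,3,4,6,7} → only 5 remains.
(2,4) = 2: row 2 has {3,5}; col 4 has {1,4,5,6,7}; region has {5,7} → only 2 remains.
(2,6) = 4: row 2 has {2,3,5}; col 6 has {1,6,7}; region has {2,5,7} → only 4 remains.
(3,4) = 3: row 3 has {}; col 4 has {1,2,4,5,6,7}; region has {2,4,5,7} → only 3 remains.
(1,6) = 3: in row 1, 3 can only go here (every other open cell in that row sees a 3).
(1,2) = 5: in row 1, 5 can only go here (every other open cell in that row sees a 5).
(1,7) = 4: in row 1, 4 can only go here (every other open cell in that row sees a 4).
(5,5) = 3: in row 5, 3 can only go here (every other open cell in that row sees a 3).
(5,1) = 5: in row 5, 5 can only go here (every other open cell in that row sees a 5).
(3,1) = 4: in column 1, 4 can only go here (every other open cell in that column sees a 4).
(3,2) = 1: in column 2, 1 can only go here (every other open cell in that column sees a 1).
(3,5) = 7: row 3 has {1,3,4}; col 5 has {2,3,5}; region has {3,6} → only 7 remains.
(6,5) = 4: row 6 has {1,2,3,5,6}; col 5 has {2,3,5,7}; region has {1,2,3,5} → only 4 remains.
(3,3) = 5: row 3 has {1,3,4,7}; col 3 has {2,3}; region has {3,6,7} → only 5 remains.
(3,6) = 2: row 3 has {1,3,4,5,7}; col 6 has {1,3,4,6,7}; region has {3,5,6,7} → only 2 remains.
(3,7) = 6: row 3 has {1,2,3,4,5,7}; col 7 has {3,4,5,7}; region has {3,4,7} → only 6 remains.
(4,5) = 1: row 4 has {3,6,7}; col 5 has {2,3,4,5,7}; region has {2,3,5,6,7} → only 1 remains.
(4,6) = 5: row 4 has {1,3,6,7}; col 6 has {1,2,3,4,6,7}; region has {3,4,6,7} → only 5 remains.
(5,3) = 6: row 5 has {1,3,5,7}; col 3 has {2,3,5}; region has {1,2,3,4,5} → only 6 remains.
(5,7) = 2: row 5 has {1,3,5,6,7}; col 7 has {3,4,5,6,7}; region has {3,4,5,6,7} → only 2 remains.
(6,2) = 7: row 6 has {1,2,3,4,5,6}; col 2 has {1,3,5}; region has {1,2,3,4,5,6} → only 7 remains.
(7,2) = 6: row 7 has {1,2,3,4,5}; col 2 has {1,3,5,7}; region has {1,3,5} → only 6 remains.
(1,3) = 1: row 1 has {2,3,4,5,7}; col 3 has {2,3,5,6}; region has {2,3,4,5,7} → only 1 remains.
(1,5) = 6: row 1 has {1,2,3,4,5,7}; col 5 has {1,2,3,4,5,7}; region has {1,2,3,4,5,7} → only 6 remains.
(2,3) = 7: row 2 has {2,3,4,5}; col 3 has {1,2,3,5,6}; region has {1,2,3,4,5} → only 7 remains.
(2,7) = 1: row 2 has {2,3,4,5,7}; col 7 has {2,3,4,5,6,7}; region has {2,3,4,5,6,7} → only 1 remains.
(4,3) = 4: row 4 has {1,3,5,6,7}; col 3 has {1,2,3,5,6,7}; region has {1,2,3,5,6,7} → only 4 remains.
(5,2) = 4: row 5 has {1,2,3,5,6,7}; col 2 has {1,3,5,6,7}; region has {1,3,5,6} → only 4 remains.
(7,1) = 7: row 7 has {1,2,3,4,5,6}; col 1 has {1,2,3,4,5}; region has {1,3,4,5,6} → only 7 remains.
(2,1) = 6: row 2 has {1,2,3,4,5,7}; col 1 has {1,2,3,4,5,7}; region has {1,2,3,4,5,7} → only 6 remains.
(4,2) = 2: row 4 has {1,3,4,5,6,7}; col 2 has {1,3,4,5,6,7}; region has {1,3,4,5,6,7} → only 2 remains.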